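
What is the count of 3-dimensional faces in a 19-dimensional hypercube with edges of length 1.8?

An n-cube has C(n,k)·2^(n-k) k-faces. Here C(19,3)·2^16 = 969·65536 = 63504384.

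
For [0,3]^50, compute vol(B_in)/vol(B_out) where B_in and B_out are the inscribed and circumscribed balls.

Volume scales as r^n, and r_in/r_out = 1/√50, giving (1/√50)^50 ≈ 3.35544e-43.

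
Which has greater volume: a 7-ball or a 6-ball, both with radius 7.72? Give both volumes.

V_7(7.72) ≈ 7.7215e+06. V_6(7.72) ≈ 1.09396e+06. The 7-ball is larger.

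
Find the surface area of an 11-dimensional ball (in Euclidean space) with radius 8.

The surface area of an n-ball is 2π^(n/2) r^(n-1) / Γ(n/2). For n=11, r=8: 68719476736·π^5/945 ≈ 2.22535e+10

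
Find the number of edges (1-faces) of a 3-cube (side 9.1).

An n-cube has C(n,k)·2^(n-k) k-faces. Here C(3,1)·2^2 = 3·4 = 12.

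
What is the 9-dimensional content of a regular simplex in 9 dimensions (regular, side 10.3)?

V_9 = √(10) · 10.3^9 / (9! · 2^(9/2)) ≈ 502.501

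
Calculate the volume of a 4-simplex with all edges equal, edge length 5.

V_4 = √(5) · 5^4 / (4! · 2^(4/2)) ≈ 14.5577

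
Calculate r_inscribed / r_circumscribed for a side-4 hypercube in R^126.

r_in = 4/2 (half the side); r_out = 4√126/2 (half the diagonal). Ratio = 1/√126 ≈ 0.0890871.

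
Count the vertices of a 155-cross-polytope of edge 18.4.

The vertices are ±e_1, ..., ±e_155, so there are 2·155 = 310.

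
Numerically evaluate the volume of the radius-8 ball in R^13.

The n-ball volume is π^(n/2)·r^n/Γ(n/2+1). With n=13, r=8: V = 70368744177664·π^6/135135 ≈ 5.00623e+11.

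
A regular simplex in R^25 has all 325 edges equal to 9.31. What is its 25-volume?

For a regular n-simplex with edge a, V = (a^n / n!)·√((n+1)/2^n). With a=9.31, n=25: V ≈ 9.49966e-05.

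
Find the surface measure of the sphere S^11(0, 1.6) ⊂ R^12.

S = n·V_n(r)/r = 12·V_12(1.6)/1.6 (volume-to-surface relation), giving 2818.82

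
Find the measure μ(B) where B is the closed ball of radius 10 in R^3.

Volume = π^{3/2}·(10)^3/Γ(5/2) = 4000·π/3 ≈ 4188.79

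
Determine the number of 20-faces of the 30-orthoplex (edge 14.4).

An n-cross-polytope has 2^(k+1)·C(n,k+1) k-faces. Here 2^21·C(30,21) = 2097152·14307150 = 30004268236800.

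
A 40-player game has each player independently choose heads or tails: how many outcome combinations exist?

Each vertex is a binary string of length 40, so there are 2^40 = 1099511627776.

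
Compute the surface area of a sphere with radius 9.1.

S_3(9.1) = 2·π^(3/2)·(9.1)^2 / Γ(3/2) = 4πr² = 4π·(9.1)² ≈ 1040.62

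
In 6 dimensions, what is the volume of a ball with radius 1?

V = π^3/6 ≈ 5.16771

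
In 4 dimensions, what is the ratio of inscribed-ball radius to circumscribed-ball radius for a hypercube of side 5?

r_in / r_out = (5/2) / (5√4/2) = 1/√4 ≈ 0.5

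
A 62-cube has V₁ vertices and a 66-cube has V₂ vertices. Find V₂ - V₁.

V₁ = 2^62 = 4611686018427387904. V₂ = 2^66 = 73786976294838206464. V₂ - V₁ = 69175290276410818560.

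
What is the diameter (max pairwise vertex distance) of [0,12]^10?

The space diagonal of an n-cube of side s is s√n. Here 12·√10 ≈ 37.9473.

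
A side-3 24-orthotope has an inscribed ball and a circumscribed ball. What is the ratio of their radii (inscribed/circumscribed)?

Ratio = (s/2)/(s√24/2) = 24^(-1/2) ≈ 0.204124.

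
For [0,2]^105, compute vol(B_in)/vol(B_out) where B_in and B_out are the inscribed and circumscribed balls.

V_in / V_out = (r_in/r_out)^105 = (1/√105)^105 = 105^(-105/2) ≈ 7.71901e-107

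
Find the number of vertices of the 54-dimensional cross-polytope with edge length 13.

The 54-dimensional cross-polytope has 2n = 2·54 = 108 vertices.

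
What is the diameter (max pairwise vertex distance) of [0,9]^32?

The space diagonal of an n-cube of side s is s√n. Here 9·√32 ≈ 50.9117.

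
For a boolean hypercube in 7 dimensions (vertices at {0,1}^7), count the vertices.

The 7-cube has 2^7 = 128 vertices.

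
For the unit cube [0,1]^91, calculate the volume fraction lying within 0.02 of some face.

Shell fraction = 1 - (1-0.04)^91 ≈ 0.97564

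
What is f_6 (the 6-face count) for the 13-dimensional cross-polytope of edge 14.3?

Number of 6-faces = 2^(6+1) · C(13,6+1) = 128 · 1716 = 219648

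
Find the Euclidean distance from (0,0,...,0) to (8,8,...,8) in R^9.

The space diagonal of an n-cube of side s is s√n. Here 8·√9 = 24.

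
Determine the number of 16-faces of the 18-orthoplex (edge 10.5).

f_16(18-orthoplex) = 2^17 · (18 choose 17) = 2359296.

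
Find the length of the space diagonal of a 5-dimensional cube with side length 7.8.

||(7.8,7.8,...,7.8)|| = √(5)·7.8 ≈ 17.4413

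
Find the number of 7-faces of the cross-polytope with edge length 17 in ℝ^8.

Each 7-face is the convex hull of 8 vertices, one chosen as ±e_i from each of 8 distinct axes: 2^8·C(8,8) = 256.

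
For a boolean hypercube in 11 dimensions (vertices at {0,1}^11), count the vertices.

The 11-cube has 2^11 = 2048 vertices.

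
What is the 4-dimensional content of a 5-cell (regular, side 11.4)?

For a regular n-simplex with edge a, V = (a^n / n!)·√((n+1)/2^n). With a=11.4, n=4: V ≈ 393.399.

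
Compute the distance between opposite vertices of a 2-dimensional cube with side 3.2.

||(3.2,3.2,...,3.2)|| = √(2)·3.2 ≈ 4.52548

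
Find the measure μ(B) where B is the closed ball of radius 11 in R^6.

The n-ball volume is π^(n/2)·r^n/Γ(n/2+1). With n=6, r=11: V = 1771561·π^3/6 ≈ 9.15492e+06.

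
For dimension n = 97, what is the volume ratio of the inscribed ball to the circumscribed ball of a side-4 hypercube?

The radii are 4/2 and 4√97/2, so the volume ratio is (1/√97)^97 = 97^{-97/2} ≈ 4.38098e-97.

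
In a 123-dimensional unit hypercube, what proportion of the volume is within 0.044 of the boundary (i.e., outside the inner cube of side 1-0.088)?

1 - (1 - 2·0.044)^123 = 1 - 0.912^123 ≈ 0.999988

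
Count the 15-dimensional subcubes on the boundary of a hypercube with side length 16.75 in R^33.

f_15(33-cube) = (33 choose 15) · 2^18 = 271884830638080.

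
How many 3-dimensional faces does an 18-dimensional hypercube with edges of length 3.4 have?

f_3(18-cube) = (18 choose 3) · 2^15 = 26738688.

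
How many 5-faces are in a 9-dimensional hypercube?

f_5(9-cube) = (9 choose 5) · 2^4 = 2016.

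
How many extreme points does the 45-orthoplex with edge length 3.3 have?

An n-cross-polytope has 2n vertices; here n = 45, giving 90.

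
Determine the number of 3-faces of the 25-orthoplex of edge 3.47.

Each 3-face is the convex hull of 4 vertices, one chosen as ±e_i from each of 4 distinct axes: 2^4·C(25,4) = 202400.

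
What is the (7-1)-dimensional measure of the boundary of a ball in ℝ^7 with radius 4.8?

S_7(4.8) = 2·π^(7/2)·(4.8)^6 / Γ(7/2) ≈ 404507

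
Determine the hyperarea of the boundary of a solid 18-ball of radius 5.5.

S_18(5.5) = 2·π^(18/2)·(5.5)^17 / Γ(18/2) = 505447028499293771·π^9/2642411520 ≈ 5.70196e+12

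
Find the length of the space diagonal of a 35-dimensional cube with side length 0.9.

d = √(0.9² + 0.9² + ... + 0.9²) [35 terms] = √(35·0.9²) = 0.9√35 ≈ 5.32447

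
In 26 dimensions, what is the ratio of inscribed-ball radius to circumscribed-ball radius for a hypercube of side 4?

For an n-cube of any side s, the inradius is s/2 and the circumradius is s√n/2, so the ratio is 1/√26 ≈ 0.196116.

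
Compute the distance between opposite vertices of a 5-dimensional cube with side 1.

||(1,1,...,1)|| = √(5)·1 ≈ 2.23607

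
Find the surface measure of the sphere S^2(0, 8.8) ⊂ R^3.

|∂B_3(8.8)| = 4πr² = 4π·(8.8)² ≈ 973.14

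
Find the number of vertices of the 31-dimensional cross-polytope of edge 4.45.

The vertices are ±e_1, ..., ±e_31, so there are 2·31 = 62.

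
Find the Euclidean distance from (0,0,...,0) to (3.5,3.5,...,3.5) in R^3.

The space diagonal of an n-cube of side s is s√n. Here 3.5·√3 ≈ 6.06218.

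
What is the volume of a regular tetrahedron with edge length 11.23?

Volume = (√2/12) · 11.23³ = 166.906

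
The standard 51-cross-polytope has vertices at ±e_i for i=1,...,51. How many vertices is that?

An n-cross-polytope has 2n vertices; here n = 51, giving 102.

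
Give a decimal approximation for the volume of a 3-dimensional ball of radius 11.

Volume = π^{3/2}·(11)^3/Γ(5/2) = 5324·π/3 ≈ 5575.28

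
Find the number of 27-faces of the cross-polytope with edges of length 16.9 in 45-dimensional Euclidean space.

f_27(45-orthoplex) = 2^28 · (45 choose 28) = 296102723684495523840.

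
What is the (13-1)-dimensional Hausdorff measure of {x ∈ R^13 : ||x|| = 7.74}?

S_13(7.74) = 2·π^(13/2)·(7.74)^12 / Γ(13/2) ≈ 5.47238e+11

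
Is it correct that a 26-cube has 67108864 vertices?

True. The 26-cube has 2^26 = 67108864 vertices.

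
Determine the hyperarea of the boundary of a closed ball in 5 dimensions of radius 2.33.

S = n·V_n(r)/r = 5·V_5(2.33)/2.33 (volume-to-surface relation), giving 775.697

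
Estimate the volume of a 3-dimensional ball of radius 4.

Volume = π^{3/2}·(4)^3/Γ(5/2) = 256·π/3 ≈ 268.083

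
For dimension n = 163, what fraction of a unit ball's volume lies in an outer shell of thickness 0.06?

1 - (1-0.06)^163 ≈ 0.999958 ≈ 99.995833%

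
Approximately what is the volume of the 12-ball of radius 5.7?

The n-ball volume is π^(n/2)·r^n/Γ(n/2+1). With n=12, r=5.7: V ≈ 1.5706e+09.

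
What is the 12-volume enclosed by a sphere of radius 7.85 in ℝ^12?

Volume = π^{12/2}·(7.85)^12/Γ(7) ≈ 7.31143e+10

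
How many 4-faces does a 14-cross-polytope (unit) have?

Each 4-face is the convex hull of 5 vertices, one chosen as ±e_i from each of 5 distinct axes: 2^5·C(14,5) = 64064.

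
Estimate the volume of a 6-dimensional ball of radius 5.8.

V_6(5.8) = π^(6/2) · (5.8)^6 / Γ(6/2 + 1) ≈ 196728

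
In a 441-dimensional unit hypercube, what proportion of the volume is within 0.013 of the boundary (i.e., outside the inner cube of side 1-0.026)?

Shell fraction = 1 - (1-0.026)^441 ≈ 0.999991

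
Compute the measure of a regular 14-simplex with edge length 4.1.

Volume = 4.1^14 · √(15/2^14) / 14! ≈ 0.000131644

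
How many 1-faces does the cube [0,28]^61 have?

An n-cube has n·2^(n-1) edges. With n = 61: 61·1152921504606846976 = 70328211781017665536.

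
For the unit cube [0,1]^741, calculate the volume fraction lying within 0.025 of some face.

The inner cube has side 1-2·0.025 = 0.95 and volume (0.95)^741 ≈ 3.113e-17, so the shell holds 1 - 3.113e-17 of the volume.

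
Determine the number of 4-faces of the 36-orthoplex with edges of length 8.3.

f_4(36-orthoplex) = 2^5 · (36 choose 5) = 12063744.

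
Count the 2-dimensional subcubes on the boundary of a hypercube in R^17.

An n-cube has C(n,k)·2^(n-k) k-faces. Here C(17,2)·2^15 = 136·32768 = 4456448.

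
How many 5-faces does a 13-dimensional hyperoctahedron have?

Each 5-face is the convex hull of 6 vertices, one chosen as ±e_i from each of 6 distinct axes: 2^6·C(13,6) = 109824.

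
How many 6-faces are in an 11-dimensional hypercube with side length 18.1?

f_6(11-cube) = (11 choose 6) · 2^5 = 14784.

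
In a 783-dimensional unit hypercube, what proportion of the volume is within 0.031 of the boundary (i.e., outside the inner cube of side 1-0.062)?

The inner cube has side 1-2·0.031 = 0.938 and volume (0.938)^783 ≈ 1.717e-22, so the shell holds 1 - 1.717e-22 of the volume.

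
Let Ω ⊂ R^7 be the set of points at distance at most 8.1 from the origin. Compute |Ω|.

The n-ball volume is π^(n/2)·r^n/Γ(n/2+1). With n=7, r=8.1: V ≈ 1.08087e+07.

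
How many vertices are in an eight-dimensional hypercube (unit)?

f_0(8-cube) = (8 choose 0) · 2^8 = 256.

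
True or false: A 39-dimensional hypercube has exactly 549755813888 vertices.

True. The 39-cube has 2^39 = 549755813888 vertices.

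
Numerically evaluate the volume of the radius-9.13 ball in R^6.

Volume = π^{6/2}·(9.13)^6/Γ(4) ≈ 2.99311e+06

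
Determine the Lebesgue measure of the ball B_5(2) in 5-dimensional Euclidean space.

Volume = π^{5/2}·(2)^5/Γ(7/2) = 256·π^2/15 ≈ 168.441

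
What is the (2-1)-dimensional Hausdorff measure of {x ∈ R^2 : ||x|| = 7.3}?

The surface area of an n-ball is 2π^(n/2) r^(n-1) / Γ(n/2). For n=2, r=7.3: 2πr = 2π·7.3 ≈ 45.8673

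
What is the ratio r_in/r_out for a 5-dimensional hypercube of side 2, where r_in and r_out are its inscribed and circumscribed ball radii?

r_in = 2/2 (half the side); r_out = 2√5/2 (half the diagonal). Ratio = 1/√5 ≈ 0.447214.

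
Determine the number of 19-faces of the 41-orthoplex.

Each 19-face is the convex hull of 20 vertices, one chosen as ±e_i from each of 20 distinct axes: 2^20·C(41,20) = 282202144474398720.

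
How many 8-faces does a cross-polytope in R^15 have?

f_8(15-orthoplex) = 2^9 · (15 choose 9) = 2562560.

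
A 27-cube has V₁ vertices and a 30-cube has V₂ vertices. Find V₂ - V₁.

V₁ = 2^27 = 134217728. V₂ = 2^30 = 1073741824. V₂ - V₁ = 939524096.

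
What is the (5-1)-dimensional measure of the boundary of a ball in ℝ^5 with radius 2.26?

S_5(2.26) = 2·π^(5/2)·(2.26)^4 / Γ(5/2) ≈ 686.598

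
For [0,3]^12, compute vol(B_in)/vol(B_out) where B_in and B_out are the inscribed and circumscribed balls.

V_in/V_out = n^(-n/2) = 12^(-12/2) ≈ 3.34898e-07.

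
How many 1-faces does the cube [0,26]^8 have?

Number of 1-faces = C(8,1)·2^(8-1) = 8·128 = 1024.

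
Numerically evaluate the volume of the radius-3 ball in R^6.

V = 243·π^3/2 ≈ 3767.26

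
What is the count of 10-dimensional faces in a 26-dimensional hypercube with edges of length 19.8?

An n-cube has C(n,k)·2^(n-k) k-faces. Here C(26,10)·2^16 = 5311735·65536 = 348109864960.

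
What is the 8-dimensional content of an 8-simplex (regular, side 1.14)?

Volume = 1.14^8 · √(9/2^8) / 8! ≈ 1.32654e-05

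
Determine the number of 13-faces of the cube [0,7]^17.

An n-cube has C(n,k)·2^(n-k) k-faces. Here C(17,13)·2^4 = 2380·16 = 38080.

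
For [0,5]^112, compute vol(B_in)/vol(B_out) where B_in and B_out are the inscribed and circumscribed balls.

Volume scales as r^n, and r_in/r_out = 1/√112, giving (1/√112)^112 ≈ 1.75304e-115.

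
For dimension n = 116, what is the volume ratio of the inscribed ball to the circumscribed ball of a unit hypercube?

V_in/V_out = n^(-n/2) = 116^(-116/2) ≈ 1.82573e-120.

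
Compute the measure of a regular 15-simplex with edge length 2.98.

For a regular n-simplex with edge a, V = (a^n / n!)·√((n+1)/2^n). With a=2.98, n=15: V ≈ 2.19321e-07.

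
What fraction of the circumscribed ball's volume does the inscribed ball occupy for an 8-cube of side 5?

Volume scales as r^n, and r_in/r_out = 1/√8, giving (1/√8)^8 ≈ 0.000244141.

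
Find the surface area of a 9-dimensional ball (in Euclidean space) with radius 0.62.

The surface area of an n-ball is 2π^(n/2) r^(n-1) / Γ(n/2). For n=9, r=0.62: 0.648177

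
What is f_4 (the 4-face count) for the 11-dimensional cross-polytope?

An n-cross-polytope has 2^(k+1)·C(n,k+1) k-faces. Here 2^5·C(11,5) = 32·462 = 14784.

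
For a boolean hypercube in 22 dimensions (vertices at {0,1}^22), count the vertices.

The 22-cube has 2^22 = 4194304 vertices.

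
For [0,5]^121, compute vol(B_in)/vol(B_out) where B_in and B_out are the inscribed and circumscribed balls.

Volume scales as r^n, and r_in/r_out = 1/√121, giving (1/√121)^121 ≈ 9.80585e-127.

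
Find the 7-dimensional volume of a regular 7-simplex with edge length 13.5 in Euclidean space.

Volume = 13.5^7 · √(8/2^7) / 7! ≈ 4053.65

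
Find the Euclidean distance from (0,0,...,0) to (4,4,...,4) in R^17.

d = √(4² + 4² + ... + 4²) [17 terms] = √(17·4²) = 4√17 ≈ 16.4924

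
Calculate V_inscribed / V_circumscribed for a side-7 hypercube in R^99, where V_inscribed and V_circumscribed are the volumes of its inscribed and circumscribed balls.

V_in/V_out = n^(-n/2) = 99^(-99/2) ≈ 1.64459e-99.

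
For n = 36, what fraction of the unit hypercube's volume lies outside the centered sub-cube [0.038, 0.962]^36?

Shell fraction = 1 - (1-0.076)^36 ≈ 0.941898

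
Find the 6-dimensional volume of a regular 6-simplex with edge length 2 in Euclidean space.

V_6 = √(7) · 2^6 / (6! · 2^(6/2)) ≈ 0.0293972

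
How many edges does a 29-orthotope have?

An n-cube has n·2^(n-1) edges. With n = 29: 29·268435456 = 7784628224.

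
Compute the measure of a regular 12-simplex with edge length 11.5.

V = (11.5^12 / 12!) · √((12+1) / 2^12) ≈ 629.258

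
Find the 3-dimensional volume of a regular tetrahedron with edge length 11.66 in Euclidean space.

Volume = (√2/12) · 11.66³ = 186.823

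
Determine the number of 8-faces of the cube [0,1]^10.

Number of 8-faces = C(10,8) · 2^(10-8) = 45 · 4 = 180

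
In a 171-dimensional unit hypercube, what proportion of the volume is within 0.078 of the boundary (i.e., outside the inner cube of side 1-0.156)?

1 - (1 - 2·0.078)^171 = 1 - 0.844^171 ≈ 1 - 2.538e-13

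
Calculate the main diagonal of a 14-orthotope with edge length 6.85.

Diagonal = √14 · 6.85 ≈ 25.6304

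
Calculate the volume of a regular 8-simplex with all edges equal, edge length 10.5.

V_8 = √(9) · 10.5^8 / (8! · 2^(8/2)) ≈ 687.061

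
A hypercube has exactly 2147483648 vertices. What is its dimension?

n = log_2(2147483648) = 31.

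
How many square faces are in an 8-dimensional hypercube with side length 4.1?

An n-cube has C(n,k)·2^(n-k) k-faces. Here C(8,2)·2^6 = 28·64 = 1792.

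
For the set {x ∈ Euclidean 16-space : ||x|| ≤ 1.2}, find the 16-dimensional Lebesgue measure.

The n-ball volume is π^(n/2)·r^n/Γ(n/2+1). With n=16, r=1.2: V ≈ 4.35089.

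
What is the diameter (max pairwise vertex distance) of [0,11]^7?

||(11,11,...,11)|| = √(7)·11 ≈ 29.1033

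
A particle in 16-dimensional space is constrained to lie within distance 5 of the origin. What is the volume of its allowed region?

V_16(5) = π^(16/2) · (5)^16 / Γ(16/2 + 1) = 30517578125·π^8/8064 ≈ 3.59086e+10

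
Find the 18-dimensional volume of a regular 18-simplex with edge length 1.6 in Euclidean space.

Volume = 1.6^18 · √(19/2^18) / 18! ≈ 6.27951e-15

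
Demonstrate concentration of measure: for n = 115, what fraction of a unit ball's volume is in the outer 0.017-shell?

1 - (1-0.017)^115 ≈ 0.860795 ≈ 86.08%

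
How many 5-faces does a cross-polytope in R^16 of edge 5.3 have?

Number of 5-faces = 2^(5+1) · C(16,5+1) = 64 · 8008 = 512512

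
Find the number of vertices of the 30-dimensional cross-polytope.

The 30-dimensional cross-polytope has 2n = 2·30 = 60 vertices.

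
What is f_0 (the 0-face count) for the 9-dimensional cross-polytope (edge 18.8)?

An n-cross-polytope has 2^(k+1)·C(n,k+1) k-faces. Here 2^1·C(9,1) = 2·9 = 18.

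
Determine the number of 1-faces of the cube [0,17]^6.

Choose 1 of 6 axes to span the face (C(6,1) = 6 ways), then fix each of the remaining 5 coordinates at one of its two extreme values (2^5 = 32 ways): 6·32 = 192.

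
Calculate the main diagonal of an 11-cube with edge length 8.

Diagonal = √11 · 8 ≈ 26.533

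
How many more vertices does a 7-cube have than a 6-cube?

The 7-cube has 2^7 = 128 vertices. The 6-cube has 2^6 = 64 vertices. Difference: 128 - 64 = 64.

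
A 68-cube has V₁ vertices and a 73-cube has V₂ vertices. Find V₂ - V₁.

V₁ = 2^68 = 295147905179352825856. V₂ = 2^73 = 9444732965739290427392. V₂ - V₁ = 9149585060559937601536.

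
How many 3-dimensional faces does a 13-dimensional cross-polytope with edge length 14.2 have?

Each 3-face is the convex hull of 4 vertices, one chosen as ±e_i from each of 4 distinct axes: 2^4·C(13,4) = 11440.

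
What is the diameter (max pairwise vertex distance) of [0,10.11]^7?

d = √(10.11² + 10.11² + ... + 10.11²) [7 terms] = √(7·10.11²) = 10.11√7 ≈ 26.7485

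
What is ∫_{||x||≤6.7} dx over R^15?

V_15(6.7) = π^(15/2) · (6.7)^15 / Γ(15/2 + 1) ≈ 9.38754e+11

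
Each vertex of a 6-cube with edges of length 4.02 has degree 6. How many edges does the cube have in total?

An n-cube has n·2^(n-1) edges. With n = 6: 6·32 = 192.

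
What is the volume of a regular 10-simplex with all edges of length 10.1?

For a regular n-simplex with edge a, V = (a^n / n!)·√((n+1)/2^n). With a=10.1, n=10: V ≈ 315.498.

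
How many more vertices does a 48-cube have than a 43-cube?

The 48-cube has 2^48 = 281474976710656 vertices. The 43-cube has 2^43 = 8796093022208 vertices. Difference: 281474976710656 - 8796093022208 = 272678883688448.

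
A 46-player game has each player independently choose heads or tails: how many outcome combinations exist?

Number of vertices = 2^46 = 70368744177664.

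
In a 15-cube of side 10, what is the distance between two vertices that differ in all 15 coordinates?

||(10,10,...,10)|| = √(15)·10 ≈ 38.7298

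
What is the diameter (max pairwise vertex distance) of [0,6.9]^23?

The space diagonal of an n-cube of side s is s√n. Here 6.9·√23 ≈ 33.0912.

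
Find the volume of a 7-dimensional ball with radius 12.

V_7(12) = π^(7/2) · (12)^7 / Γ(7/2 + 1) = 191102976·π^3/35 ≈ 1.69297e+08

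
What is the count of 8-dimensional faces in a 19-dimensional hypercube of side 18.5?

f_8(19-cube) = (19 choose 8) · 2^11 = 154791936.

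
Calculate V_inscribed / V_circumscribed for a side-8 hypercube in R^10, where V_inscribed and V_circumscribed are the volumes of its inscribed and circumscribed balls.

Volume scales as r^n, and r_in/r_out = 1/√10, giving (1/√10)^10 ≈ 1e-05.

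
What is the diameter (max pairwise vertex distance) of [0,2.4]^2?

The space diagonal of an n-cube of side s is s√n. Here 2.4·√2 ≈ 3.39411.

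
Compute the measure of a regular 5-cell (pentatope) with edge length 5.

For a regular n-simplex with edge a, V = (a^n / n!)·√((n+1)/2^n). With a=5, n=4: V ≈ 14.5577.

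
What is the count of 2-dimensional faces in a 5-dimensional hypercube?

f_2(5-cube) = (5 choose 2) · 2^3 = 80.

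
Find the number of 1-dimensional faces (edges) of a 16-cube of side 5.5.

The 16-cube has n·2^(n-1) = 16·2^15 = 16·32768 = 524288 edges.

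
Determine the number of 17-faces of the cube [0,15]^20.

f_17(20-cube) = (20 choose 17) · 2^3 = 9120.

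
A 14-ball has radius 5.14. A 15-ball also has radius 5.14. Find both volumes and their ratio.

V_14(5.14) ≈ 5.38397e+09. V_15(5.14) ≈ 1.76148e+10. Ratio V_14/V_15 ≈ 0.3057.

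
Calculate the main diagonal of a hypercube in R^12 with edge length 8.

The space diagonal of an n-cube of side s is s√n. Here 8·√12 ≈ 27.7128.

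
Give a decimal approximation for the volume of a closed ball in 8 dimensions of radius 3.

V_8(3) = π^(8/2) · (3)^8 / Γ(8/2 + 1) = 2187·π^4/8 ≈ 26629.2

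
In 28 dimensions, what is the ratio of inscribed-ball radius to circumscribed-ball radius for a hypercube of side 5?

Ratio = (s/2)/(s√28/2) = 28^(-1/2) ≈ 0.188982.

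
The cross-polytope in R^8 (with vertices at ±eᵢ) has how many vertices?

The vertices are ±e_1, ..., ±e_8, so there are 2·8 = 16.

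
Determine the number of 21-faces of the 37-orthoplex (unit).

f_21(37-orthoplex) = 2^22 · (37 choose 22) = 39276300510167040.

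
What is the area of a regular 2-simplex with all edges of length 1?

Area = (√3/4) · 1² = 0.433013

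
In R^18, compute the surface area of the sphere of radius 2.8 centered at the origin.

|∂B_18(2.8)| ≈ 5.90942e+07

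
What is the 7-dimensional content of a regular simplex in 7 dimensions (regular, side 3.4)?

Volume = 3.4^7 · √(8/2^7) / 7! ≈ 0.260532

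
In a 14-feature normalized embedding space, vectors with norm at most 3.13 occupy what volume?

V_14(3.13) = π^(14/2) · (3.13)^14 / Γ(14/2 + 1) ≈ 5.19086e+06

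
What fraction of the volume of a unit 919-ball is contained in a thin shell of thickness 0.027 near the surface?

Shell fraction = 1 - (1-0.027)^919 ≈ 1 - 1.19e-11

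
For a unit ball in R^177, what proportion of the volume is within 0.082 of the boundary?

V(inner)/V(outer) = ((1-0.082)/1)^177 ≈ 2.649e-07, so the shell fraction is 0.9999997351.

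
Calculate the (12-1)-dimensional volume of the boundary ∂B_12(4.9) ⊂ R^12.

The surface area of an n-ball is 2π^(n/2) r^(n-1) / Γ(n/2). For n=12, r=4.9: 6.26477e+08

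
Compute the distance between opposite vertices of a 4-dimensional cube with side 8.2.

||(8.2,8.2,...,8.2)|| = √(4)·8.2 = 16.4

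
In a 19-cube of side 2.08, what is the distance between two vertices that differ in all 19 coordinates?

Diagonal = √19 · 2.08 ≈ 9.06651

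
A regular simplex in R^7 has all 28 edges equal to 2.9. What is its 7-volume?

V = (2.9^7 / 7!) · √((7+1) / 2^7) ≈ 0.0855649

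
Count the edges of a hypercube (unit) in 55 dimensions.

The 55-cube has n·2^(n-1) = 55·2^54 = 55·18014398509481984 = 990791918021509120 edges.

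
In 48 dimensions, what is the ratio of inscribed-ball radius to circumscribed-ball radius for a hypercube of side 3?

r_in / r_out = (3/2) / (3√48/2) = 1/√48 ≈ 0.144338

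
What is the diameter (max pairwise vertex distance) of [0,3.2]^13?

d = √(3.2² + 3.2² + ... + 3.2²) [13 terms] = √(13·3.2²) = 3.2√13 ≈ 11.5378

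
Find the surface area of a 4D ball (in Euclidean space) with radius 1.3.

|∂B_4(1.3)| ≈ 43.367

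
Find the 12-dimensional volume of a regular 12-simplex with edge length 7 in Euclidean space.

V = (7^12 / 12!) · √((12+1) / 2^12) ≈ 1.62791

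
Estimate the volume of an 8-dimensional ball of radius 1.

V = π^4/24 ≈ 4.05871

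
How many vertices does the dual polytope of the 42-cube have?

Number of vertices = 2n = 84.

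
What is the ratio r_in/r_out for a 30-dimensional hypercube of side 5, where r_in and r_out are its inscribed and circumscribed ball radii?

For an n-cube of any side s, the inradius is s/2 and the circumradius is s√n/2, so the ratio is 1/√30 ≈ 0.182574.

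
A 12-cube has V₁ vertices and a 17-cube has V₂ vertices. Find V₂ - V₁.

V₁ = 2^12 = 4096. V₂ = 2^17 = 131072. V₂ - V₁ = 126976.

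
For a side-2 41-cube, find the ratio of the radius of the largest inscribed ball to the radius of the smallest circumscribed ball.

r_in = 2/2 (half the side); r_out = 2√41/2 (half the diagonal). Ratio = 1/√41 ≈ 0.156174.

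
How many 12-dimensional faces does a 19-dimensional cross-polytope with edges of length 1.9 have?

f_12(19-orthoplex) = 2^13 · (19 choose 13) = 222265344.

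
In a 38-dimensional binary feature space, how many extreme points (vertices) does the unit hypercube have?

Each vertex is a binary string of length 38, so there are 2^38 = 274877906944.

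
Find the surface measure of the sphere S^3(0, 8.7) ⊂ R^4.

S_4(8.7) = 2·π^(4/2)·(8.7)^3 / Γ(4/2) ≈ 12998.3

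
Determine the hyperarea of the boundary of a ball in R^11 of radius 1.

S = n·V_n(r)/r = 11·V_11(1)/1 (volume-to-surface relation), giving 64·π^5/945 ≈ 20.7251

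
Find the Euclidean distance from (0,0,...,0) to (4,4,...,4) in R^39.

Diagonal = √39 · 4 ≈ 24.98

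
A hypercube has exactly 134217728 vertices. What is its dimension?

The n-cube has 2^n vertices, and 134217728 = 2^27, so n = 27.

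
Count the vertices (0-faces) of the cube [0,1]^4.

Each vertex is a binary string of length 4, so there are 2^4 = 16.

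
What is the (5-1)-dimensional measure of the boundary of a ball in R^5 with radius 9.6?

The surface area of an n-ball is 2π^(n/2) r^(n-1) / Γ(n/2). For n=5, r=9.6: 223539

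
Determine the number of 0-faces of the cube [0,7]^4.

An n-cube has C(n,k)·2^(n-k) k-faces. Here C(4,0)·2^4 = 1·16 = 16.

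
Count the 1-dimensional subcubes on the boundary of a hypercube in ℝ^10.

Choose 1 of 10 axes to span the face (C(10,1) = 10 ways), then fix each of the remaining 9 coordinates at one of its two extreme values (2^9 = 512 ways): 10·512 = 5120.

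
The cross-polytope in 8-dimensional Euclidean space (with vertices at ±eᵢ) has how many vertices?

Number of vertices = 2n = 16.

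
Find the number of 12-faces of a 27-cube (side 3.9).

An n-cube has C(n,k)·2^(n-k) k-faces. Here C(27,12)·2^15 = 17383860·32768 = 569634324480.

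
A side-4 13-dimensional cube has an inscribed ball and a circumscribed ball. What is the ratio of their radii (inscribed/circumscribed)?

For an n-cube of any side s, the inradius is s/2 and the circumradius is s√n/2, so the ratio is 1/√13 ≈ 0.27735.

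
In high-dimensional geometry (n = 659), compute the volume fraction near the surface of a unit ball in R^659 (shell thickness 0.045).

1 - (1-0.045)^659 ≈ 1 - 6.641e-14 ≈ (100 - 6.64e-12)%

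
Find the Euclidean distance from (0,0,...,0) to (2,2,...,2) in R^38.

||(2,2,...,2)|| = √(38)·2 ≈ 12.3288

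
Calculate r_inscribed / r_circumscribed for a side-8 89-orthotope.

Ratio = (s/2)/(s√89/2) = 89^(-1/2) ≈ 0.106.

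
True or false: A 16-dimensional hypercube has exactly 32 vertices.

False. The 16-cube has 2^16 = 65536 vertices.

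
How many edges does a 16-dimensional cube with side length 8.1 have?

Number of 1-faces = C(16,1)·2^(16-1) = 16·32768 = 524288.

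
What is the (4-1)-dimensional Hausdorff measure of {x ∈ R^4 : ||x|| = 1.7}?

The surface area of an n-ball is 2π^(n/2) r^(n-1) / Γ(n/2). For n=4, r=1.7: 96.9787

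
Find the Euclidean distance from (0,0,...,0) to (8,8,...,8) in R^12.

Diagonal = √12 · 8 ≈ 27.7128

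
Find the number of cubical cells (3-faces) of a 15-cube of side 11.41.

An n-cube has C(n,k)·2^(n-k) k-faces. Here C(15,3)·2^12 = 455·4096 = 1863680.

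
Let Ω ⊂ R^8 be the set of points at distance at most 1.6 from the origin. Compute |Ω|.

The n-ball volume is π^(n/2)·r^n/Γ(n/2+1). With n=8, r=1.6: V ≈ 174.32.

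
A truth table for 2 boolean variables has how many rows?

An n-cube has 2^n vertices; for n = 2 that is 2^2 = 4.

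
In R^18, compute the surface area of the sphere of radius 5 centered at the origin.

The surface area of an n-ball is 2π^(n/2) r^(n-1) / Γ(n/2). For n=18, r=5: 152587890625·π^9/4032 ≈ 1.1281e+12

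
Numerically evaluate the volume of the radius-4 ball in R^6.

The n-ball volume is π^(n/2)·r^n/Γ(n/2+1). With n=6, r=4: V = 2048·π^3/3 ≈ 21167.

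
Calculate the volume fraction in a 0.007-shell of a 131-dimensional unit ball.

V(inner)/V(outer) = ((1-0.007)/1)^131 ≈ 0.3984, so the shell fraction is 0.60157.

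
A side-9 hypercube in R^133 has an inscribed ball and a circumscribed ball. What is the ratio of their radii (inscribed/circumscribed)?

r_in / r_out = (9/2) / (9√133/2) = 1/√133 ≈ 0.086711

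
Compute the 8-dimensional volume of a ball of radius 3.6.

V_8(3.6) = π^(8/2) · (3.6)^8 / Γ(8/2 + 1) ≈ 114501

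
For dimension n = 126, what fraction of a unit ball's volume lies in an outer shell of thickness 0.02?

1 - (1-0.02)^126 ≈ 0.921569 ≈ 92.16%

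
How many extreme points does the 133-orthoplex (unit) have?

Number of vertices = 2n = 266.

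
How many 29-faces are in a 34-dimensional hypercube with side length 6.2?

Number of 29-faces = C(34,29) · 2^(34-29) = 278256 · 32 = 8904192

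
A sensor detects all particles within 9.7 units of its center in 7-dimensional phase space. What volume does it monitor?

V_7(9.7) = π^(7/2) · (9.7)^7 / Γ(7/2 + 1) ≈ 3.81753e+07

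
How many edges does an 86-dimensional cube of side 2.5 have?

Each of the 2^86 = 77371252455336267181195264 vertices has degree 86; total edges = 86·2^86/2 = 3326963855579459488791396352.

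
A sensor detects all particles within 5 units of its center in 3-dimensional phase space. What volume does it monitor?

The n-ball volume is π^(n/2)·r^n/Γ(n/2+1). With n=3, r=5: V = 500·π/3 ≈ 523.599.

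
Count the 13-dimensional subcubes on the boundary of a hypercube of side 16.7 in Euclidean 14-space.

Choose 13 of 14 axes to span the face (C(14,13) = 14 ways), then fix each of the remaining 1 coordinate at one of its two extreme values (2^1 = 2 ways): 14·2 = 28.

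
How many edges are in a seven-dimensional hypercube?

An n-cube has C(n,k)·2^(n-k) k-faces. Here C(7,1)·2^6 = 7·64 = 448.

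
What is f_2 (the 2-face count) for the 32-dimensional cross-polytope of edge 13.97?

Each 2-face is the convex hull of 3 vertices, one chosen as ±e_i from each of 3 distinct axes: 2^3·C(32,3) = 39680.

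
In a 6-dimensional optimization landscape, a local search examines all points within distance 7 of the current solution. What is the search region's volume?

The n-ball volume is π^(n/2)·r^n/Γ(n/2+1). With n=6, r=7: V = 117649·π^3/6 ≈ 607976.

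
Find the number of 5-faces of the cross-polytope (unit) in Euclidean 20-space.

Number of 5-faces = 2^(5+1) · C(20,5+1) = 64 · 38760 = 2480640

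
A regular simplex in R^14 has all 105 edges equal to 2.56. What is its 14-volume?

V = (2.56^14 / 14!) · √((14+1) / 2^14) ≈ 1.80213e-07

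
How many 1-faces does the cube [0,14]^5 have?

An n-cube has n·2^(n-1) edges. With n = 5: 5·16 = 80.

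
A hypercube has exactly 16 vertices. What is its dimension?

2^n = 16 ⇒ n = log_2(16) = 4.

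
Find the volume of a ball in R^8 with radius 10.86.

Volume = π^{8/2}·(10.86)^8/Γ(5) ≈ 7.85284e+08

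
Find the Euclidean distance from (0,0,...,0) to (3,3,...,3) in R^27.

Diagonal = √27 · 3 ≈ 15.5885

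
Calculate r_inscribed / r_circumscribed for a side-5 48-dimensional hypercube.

Ratio = (s/2)/(s√48/2) = 48^(-1/2) ≈ 0.144338.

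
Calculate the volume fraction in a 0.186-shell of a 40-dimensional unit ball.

1 - (1-0.186)^40 ≈ 0.999734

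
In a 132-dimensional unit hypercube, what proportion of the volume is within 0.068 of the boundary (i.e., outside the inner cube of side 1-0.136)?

Shell fraction = 1 - (1-0.136)^132 ≈ 0.9999999958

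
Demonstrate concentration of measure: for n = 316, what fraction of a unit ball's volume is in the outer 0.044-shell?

1 - (1-0.044)^316 ≈ 0.9999993321 ≈ 99.999933%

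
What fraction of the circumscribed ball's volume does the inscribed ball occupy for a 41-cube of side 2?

Volume scales as r^n, and r_in/r_out = 1/√41, giving (1/√41)^41 ≈ 8.66824e-34.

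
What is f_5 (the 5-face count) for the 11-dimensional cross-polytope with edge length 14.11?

f_5(11-orthoplex) = 2^6 · (11 choose 6) = 29568.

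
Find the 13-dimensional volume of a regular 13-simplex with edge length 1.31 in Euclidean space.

For a regular n-simplex with edge a, V = (a^n / n!)·√((n+1)/2^n). With a=1.31, n=13: V ≈ 2.22134e-10.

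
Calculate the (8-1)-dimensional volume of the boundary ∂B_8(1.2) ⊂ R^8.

S_8(1.2) = 2·π^(8/2)·(1.2)^7 / Γ(8/2) ≈ 116.345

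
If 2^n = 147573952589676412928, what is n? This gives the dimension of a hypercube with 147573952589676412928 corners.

Since 2^n = 147573952589676412928, we have n = 67.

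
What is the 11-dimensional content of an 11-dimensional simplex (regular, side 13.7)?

V = (13.7^11 / 11!) · √((11+1) / 2^11) ≈ 6119.22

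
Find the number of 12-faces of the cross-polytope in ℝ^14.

An n-cross-polytope has 2^(k+1)·C(n,k+1) k-faces. Here 2^13·C(14,13) = 8192·14 = 114688.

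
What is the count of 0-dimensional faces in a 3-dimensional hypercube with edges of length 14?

An n-cube has C(n,k)·2^(n-k) k-faces. Here C(3,0)·2^3 = 1·8 = 8.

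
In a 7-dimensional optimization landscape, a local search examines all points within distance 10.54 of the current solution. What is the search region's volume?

V_7(10.54) = π^(7/2) · (10.54)^7 / Γ(7/2 + 1) ≈ 6.82755e+07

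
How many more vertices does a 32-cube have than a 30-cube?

The 32-cube has 2^32 = 4294967296 vertices. The 30-cube has 2^30 = 1073741824 vertices. Difference: 4294967296 - 1073741824 = 3221225472.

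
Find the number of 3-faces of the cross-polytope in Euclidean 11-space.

Each 3-face is the convex hull of 4 vertices, one chosen as ±e_i from each of 4 distinct axes: 2^4·C(11,4) = 5280.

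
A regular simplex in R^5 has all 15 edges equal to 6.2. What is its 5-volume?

V = (6.2^5 / 5!) · √((5+1) / 2^5) ≈ 33.0581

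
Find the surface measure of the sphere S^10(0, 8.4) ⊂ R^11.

The surface area of an n-ball is 2π^(n/2) r^(n-1) / Γ(n/2). For n=11, r=8.4: 3.62485e+10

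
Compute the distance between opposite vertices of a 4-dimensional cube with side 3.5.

The space diagonal of an n-cube of side s is s√n. Here 3.5·√4 = 7.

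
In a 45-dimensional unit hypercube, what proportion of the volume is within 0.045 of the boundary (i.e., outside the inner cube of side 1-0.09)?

The inner cube has side 1-2·0.045 = 0.91 and volume (0.91)^45 ≈ 0.01435, so the shell holds 0.98565 of the volume.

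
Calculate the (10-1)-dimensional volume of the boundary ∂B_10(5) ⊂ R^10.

S_10(5) = 2·π^(10/2)·(5)^9 / Γ(10/2) = 1953125·π^5/12 ≈ 4.98079e+07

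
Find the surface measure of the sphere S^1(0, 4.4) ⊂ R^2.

S_2(4.4) = 2·π^(2/2)·(4.4)^1 / Γ(2/2) = 2πr = 2π·4.4 ≈ 27.646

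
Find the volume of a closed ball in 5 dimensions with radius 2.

V = 256·π^2/15 ≈ 168.441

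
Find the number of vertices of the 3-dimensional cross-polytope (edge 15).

An n-cross-polytope has 2n vertices; here n = 3, giving 6.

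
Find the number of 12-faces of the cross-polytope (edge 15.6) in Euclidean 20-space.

Number of 12-faces = 2^(12+1) · C(20,12+1) = 8192 · 77520 = 635043840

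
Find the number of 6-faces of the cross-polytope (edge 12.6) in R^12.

f_6(12-orthoplex) = 2^7 · (12 choose 7) = 101376.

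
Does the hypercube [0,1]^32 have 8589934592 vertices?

False. The 32-cube has 2^32 = 4294967296 vertices.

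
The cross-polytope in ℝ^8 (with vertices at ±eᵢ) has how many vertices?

An n-cross-polytope has 2n vertices; here n = 8, giving 16.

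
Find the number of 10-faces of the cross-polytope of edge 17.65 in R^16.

Number of 10-faces = 2^(10+1) · C(16,10+1) = 2048 · 4368 = 8945664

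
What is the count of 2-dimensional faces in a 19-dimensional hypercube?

Number of 2-faces = C(19,2) · 2^(19-2) = 171 · 131072 = 22413312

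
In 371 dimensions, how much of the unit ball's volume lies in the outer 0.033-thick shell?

V(inner)/V(outer) = ((1-0.033)/1)^371 ≈ 3.919e-06, so the shell fraction is 0.9999960806.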